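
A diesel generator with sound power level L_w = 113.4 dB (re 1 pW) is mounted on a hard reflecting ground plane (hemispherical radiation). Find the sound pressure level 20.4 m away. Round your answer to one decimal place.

The power spreads over a hemisphere of area 2π·r², so L_p = L_w − 10·log₁₀(2π·r²).
2π·r² = 2615 m², 10·log₁₀ of that is 34.174 dB.
L_p = 113.4 − 34.174 = 79.23 dB.

79.2 dB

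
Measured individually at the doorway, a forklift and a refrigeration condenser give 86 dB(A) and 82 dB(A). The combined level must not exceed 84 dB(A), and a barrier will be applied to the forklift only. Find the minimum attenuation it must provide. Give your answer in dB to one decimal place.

6.3 dB

The untreated sources together contribute 10^(82/10) = 1.585e+08, i.e. 82.00 dB(A).
The limit corresponds to 10^(84/10) = 2.512e+08; subtracting the fixed part leaves 9.270e+07 for the forklift, i.e. 79.67 dB(A).
So the forklift must be reduced from 86 to 79.67 dB(A): IL = 6.33 dB.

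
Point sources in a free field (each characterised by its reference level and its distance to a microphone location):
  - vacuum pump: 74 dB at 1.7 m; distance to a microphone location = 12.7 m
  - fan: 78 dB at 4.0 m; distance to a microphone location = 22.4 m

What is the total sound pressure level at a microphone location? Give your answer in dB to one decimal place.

Propagate each source to the receiver with L = L_ref − 20·log₁₀(r/r_ref), then add intensities.
vacuum pump: 74 − 20·log₁₀(12.7/1.7) = 74 − 17.47 = 56.53 dB.
fan: 78 − 20·log₁₀(22.4/4.0) = 78 − 14.96 = 63.04 dB.
Σ 10^(L/10) = 2.462e+06 → L_total = 10·log₁₀(2.462e+06) = 63.91 dB.

63.9 dB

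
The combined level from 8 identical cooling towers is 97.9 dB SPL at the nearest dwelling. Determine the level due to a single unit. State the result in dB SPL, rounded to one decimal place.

88.9 dB SPL

Dividing the total intensity by 8 lowers the level by 10·log₁₀ 8 = 9.031 dB: L₁ = 97.9 − 9.031.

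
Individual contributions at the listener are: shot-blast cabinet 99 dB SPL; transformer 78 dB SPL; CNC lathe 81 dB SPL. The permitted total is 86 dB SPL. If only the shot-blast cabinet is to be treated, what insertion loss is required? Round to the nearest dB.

16 dB

Fixed contribution from the other sources: Σ 10^(L/10) = 10^(78/10) + 10^(81/10) = 1.890e+08 (82.76 dB SPL).
The limit corresponds to 10^(86/10) = 3.981e+08; subtracting the fixed part leaves 2.091e+08 for the shot-blast cabinet, i.e. 83.20 dB SPL.
Required insertion loss = 99 − 83.20 = 15.80 dB.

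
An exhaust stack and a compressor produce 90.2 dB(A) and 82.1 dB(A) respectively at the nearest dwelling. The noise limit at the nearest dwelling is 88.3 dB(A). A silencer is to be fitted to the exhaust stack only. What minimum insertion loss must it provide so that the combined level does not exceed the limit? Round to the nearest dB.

3 dB

The untreated sources together contribute 10^(82.1/10) = 1.622e+08, i.e. 82.10 dB(A).
The limit corresponds to 10^(88.3/10) = 6.761e+08; subtracting the fixed part leaves 5.139e+08 for the exhaust stack, i.e. 87.11 dB(A).
Required insertion loss = 90.2 − 87.11 = 3.09 dB.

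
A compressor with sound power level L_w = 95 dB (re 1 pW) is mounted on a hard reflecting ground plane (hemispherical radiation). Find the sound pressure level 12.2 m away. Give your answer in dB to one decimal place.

65.3 dB

Free-field hemispherical radiation: L_p = L_w − 10·log₁₀(2π·r²), r = 12.2 m.
2π·r² = 935.2 m², 10·log₁₀ of that is 29.709 dB.
L_p = 95 − 29.709 = 65.29 dB.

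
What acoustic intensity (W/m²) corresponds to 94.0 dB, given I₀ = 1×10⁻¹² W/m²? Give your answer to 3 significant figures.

0.00251 W/m²

I = I₀·10^(L/10) = 10⁻¹² × 10^(94.0/10) = 10^(-2.600).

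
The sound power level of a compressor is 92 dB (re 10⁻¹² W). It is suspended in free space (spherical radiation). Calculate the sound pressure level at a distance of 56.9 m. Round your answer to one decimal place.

45.9 dB

The power spreads over a sphere of area 4π·r², so L_p = L_w − 10·log₁₀(4π·r²).
4π·r² = 4.069e+04 m², 10·log₁₀ of that is 46.094 dB.
L_p = 92 − 46.094 = 45.91 dB.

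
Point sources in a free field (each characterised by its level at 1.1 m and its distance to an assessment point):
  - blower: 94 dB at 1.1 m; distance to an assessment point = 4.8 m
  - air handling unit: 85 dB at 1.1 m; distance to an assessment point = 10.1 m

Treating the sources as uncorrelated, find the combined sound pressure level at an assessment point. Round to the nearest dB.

81 dB

First find each source's level at the receiver (point-source: −20·log₁₀(r/r_ref)), then combine on an intensity basis.
blower: 94 − 20·log₁₀(4.8/1.1) = 94 − 12.80 = 81.20 dB.
air handling unit: 85 − 20·log₁₀(10.1/1.1) = 85 − 19.26 = 65.74 dB.
Σ 10^(L/10) = 1.357e+08 → L_total = 10·log₁₀(1.357e+08) = 81.32 dB.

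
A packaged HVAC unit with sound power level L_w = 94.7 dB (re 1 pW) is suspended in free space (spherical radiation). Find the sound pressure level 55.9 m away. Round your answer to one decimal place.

Free-field spherical radiation: L_p = L_w − 10·log₁₀(4π·r²), r = 55.9 m.
4π·r² = 3.927e+04 m², 10·log₁₀ of that is 45.940 dB.
L_p = 94.7 − 45.940 = 48.76 dB.

48.8 dB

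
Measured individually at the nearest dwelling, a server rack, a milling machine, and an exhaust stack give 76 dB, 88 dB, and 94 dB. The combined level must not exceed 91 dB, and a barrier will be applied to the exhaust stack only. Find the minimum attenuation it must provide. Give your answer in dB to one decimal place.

Everything except the exhaust stack sums to 10^(76/10) + 10^(88/10) = 6.708e+08 in linear terms, 88.27 dB.
To meet 91 dB overall, the treated exhaust stack may contribute at most 10^(91/10) − 6.708e+08 = 5.882e+08, i.e. 87.69 dB.
Required insertion loss = 94 − 87.69 = 6.31 dB.

6.3 dB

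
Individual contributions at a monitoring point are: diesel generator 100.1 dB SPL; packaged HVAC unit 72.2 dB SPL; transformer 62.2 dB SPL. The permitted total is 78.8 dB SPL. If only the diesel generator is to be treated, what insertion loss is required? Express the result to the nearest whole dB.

The untreated sources together contribute 10^(72.2/10) + 10^(62.2/10) = 1.826e+07, i.e. 72.61 dB SPL.
To meet 78.8 dB SPL overall, the treated diesel generator may contribute at most 10^(78.8/10) − 1.826e+07 = 5.760e+07, i.e. 77.60 dB SPL.
So the diesel generator must be reduced from 100.1 to 77.60 dB SPL: IL = 22.50 dB.

22 dB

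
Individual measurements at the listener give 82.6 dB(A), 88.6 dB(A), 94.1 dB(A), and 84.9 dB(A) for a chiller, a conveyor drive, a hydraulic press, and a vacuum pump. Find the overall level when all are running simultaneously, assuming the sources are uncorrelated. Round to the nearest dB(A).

Incoherent sources combine by intensity addition: L_total = 10·log₁₀(Σ 10^(L_i/10)).
Σ 10^(L/10) = 10^(82.6/10) + 10^(88.6/10) + 10^(94.1/10) + 10^(84.9/10) = 3.786e+09.
L_total = 10·log₁₀(3.786e+09) = 95.78 dB(A).

96 dB(A)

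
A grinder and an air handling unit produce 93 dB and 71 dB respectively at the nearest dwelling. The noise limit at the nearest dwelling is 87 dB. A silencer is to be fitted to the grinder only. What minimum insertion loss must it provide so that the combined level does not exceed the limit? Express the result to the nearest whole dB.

6 dB

The untreated sources together contribute 10^(71/10) = 1.259e+07, i.e. 71.00 dB.
To meet 87 dB overall, the treated grinder may contribute at most 10^(87/10) − 1.259e+07 = 4.886e+08, i.e. 86.89 dB.
Required insertion loss = 93 − 86.89 = 6.11 dB.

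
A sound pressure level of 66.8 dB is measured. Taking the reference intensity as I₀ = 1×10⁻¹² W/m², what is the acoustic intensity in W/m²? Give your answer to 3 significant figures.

L = 10·log₁₀(I/I₀) ⇒ I = I₀·10^(L/10) = 10⁻¹² × 10^6.68.

4.79e-06 W/m²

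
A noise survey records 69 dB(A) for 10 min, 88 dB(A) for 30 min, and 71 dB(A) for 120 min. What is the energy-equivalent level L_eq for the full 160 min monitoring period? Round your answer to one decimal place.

81.1 dB(A)

L_eq = 10·log₁₀[(1/T)·Σ tᵢ·10^(Lᵢ/10)] with T = 160 min.
Σ tᵢ·10^(Lᵢ/10) = 10·10^(69/10) + 30·10^(88/10) + 120·10^(71/10) = 2.052e+10.
L_eq = 10·log₁₀(2.052e+10/160) = 81.08 dB(A).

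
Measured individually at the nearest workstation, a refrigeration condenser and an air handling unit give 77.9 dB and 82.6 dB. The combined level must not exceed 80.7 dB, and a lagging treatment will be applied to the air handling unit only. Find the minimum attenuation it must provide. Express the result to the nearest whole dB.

5 dB

The untreated sources together contribute 10^(77.9/10) = 6.166e+07, i.e. 77.90 dB.
The limit corresponds to 10^(80.7/10) = 1.175e+08; subtracting the fixed part leaves 5.583e+07 for the air handling unit, i.e. 77.47 dB.
So the air handling unit must be reduced from 82.6 to 77.47 dB: IL = 5.13 dB.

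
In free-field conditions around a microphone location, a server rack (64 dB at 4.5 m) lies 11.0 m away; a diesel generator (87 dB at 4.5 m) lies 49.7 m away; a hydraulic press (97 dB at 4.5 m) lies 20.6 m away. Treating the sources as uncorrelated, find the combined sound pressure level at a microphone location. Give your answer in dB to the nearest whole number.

84 dB

Propagate each source to the receiver with L = L_ref − 20·log₁₀(r/r_ref), then add intensities.
server rack: 64 − 20·log₁₀(11.0/4.5) = 64 − 7.76 = 56.24 dB.
diesel generator: 87 − 20·log₁₀(49.7/4.5) = 87 − 20.86 = 66.14 dB.
hydraulic press: 97 − 20·log₁₀(20.6/4.5) = 97 − 13.21 = 83.79 dB.
Σ 10^(L/10) = 2.437e+08 → L_total = 10·log₁₀(2.437e+08) = 83.87 dB.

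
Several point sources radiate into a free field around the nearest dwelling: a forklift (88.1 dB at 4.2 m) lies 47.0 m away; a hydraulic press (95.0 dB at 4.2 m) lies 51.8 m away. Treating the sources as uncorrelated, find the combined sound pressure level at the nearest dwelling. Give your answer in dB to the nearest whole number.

Apply inverse-square spreading to bring every level to the receiver, then sum 10^(L/10).
forklift: 88.1 − 20·log₁₀(47.0/4.2) = 88.1 − 20.98 = 67.12 dB.
hydraulic press: 95.0 − 20·log₁₀(51.8/4.2) = 95.0 − 21.82 = 73.18 dB.
Σ 10^(L/10) = 2.595e+07 → L_total = 10·log₁₀(2.595e+07) = 74.14 dB.

74 dB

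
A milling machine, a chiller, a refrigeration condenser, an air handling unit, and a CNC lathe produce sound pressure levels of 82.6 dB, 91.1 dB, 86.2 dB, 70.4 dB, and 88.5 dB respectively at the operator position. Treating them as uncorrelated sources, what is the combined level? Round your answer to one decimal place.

94.2 dB

For uncorrelated sources the intensities add, so convert each level to linear form, sum, and take 10·log₁₀ of the total.
Σ 10^(L/10) = 10^(82.6/10) + 10^(91.1/10) + 10^(86.2/10) + 10^(70.4/10) + 10^(88.5/10) = 2.606e+09.
L_total = 10·log₁₀(2.606e+09) = 94.16 dB.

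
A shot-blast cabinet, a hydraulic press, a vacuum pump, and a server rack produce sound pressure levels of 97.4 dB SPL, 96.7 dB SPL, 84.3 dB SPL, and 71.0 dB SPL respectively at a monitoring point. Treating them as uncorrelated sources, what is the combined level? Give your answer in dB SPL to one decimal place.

Incoherent sources combine by intensity addition: L_total = 10·log₁₀(Σ 10^(L_i/10)).
Σ 10^(L/10) = 10^(97.4/10) + 10^(96.7/10) + 10^(84.3/10) + 10^(71.0/10) = 1.045e+10.
L_total = 10·log₁₀(1.045e+10) = 100.19 dB SPL.

100.2 dB SPL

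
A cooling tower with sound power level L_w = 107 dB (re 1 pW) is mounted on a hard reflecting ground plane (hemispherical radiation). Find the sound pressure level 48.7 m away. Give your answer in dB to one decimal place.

L_p = L_w − 10·log₁₀(2π·r²) with r = 48.7 m.
2π·r² = 1.49e+04 m², 10·log₁₀ of that is 41.732 dB.
L_p = 107 − 41.732 = 65.27 dB.

65.3 dB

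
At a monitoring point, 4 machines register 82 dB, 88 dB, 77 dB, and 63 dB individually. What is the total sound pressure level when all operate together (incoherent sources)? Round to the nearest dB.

For uncorrelated sources the intensities add, so convert each level to linear form, sum, and take 10·log₁₀ of the total.
Σ 10^(L/10) = 10^(82/10) + 10^(88/10) + 10^(77/10) + 10^(63/10) = 8.416e+08.
L_total = 10·log₁₀(8.416e+08) = 89.25 dB.

89 dB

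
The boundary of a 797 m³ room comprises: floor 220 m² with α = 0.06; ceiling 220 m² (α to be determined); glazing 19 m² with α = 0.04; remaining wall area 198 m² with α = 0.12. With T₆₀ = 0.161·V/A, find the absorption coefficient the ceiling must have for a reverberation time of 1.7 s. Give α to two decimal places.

0.17

From T₆₀ = 0.161·V/A, the target T₆₀ = 1.7 s needs A = 0.161·797/1.7 = 75.48 m².
Absorption from the other surfaces = 220·0.06 + 19·0.04 + 198·0.12 = 37.72 m², so the ceiling must supply 37.76 m² over 220 m².
α = 37.76/220 = 0.172.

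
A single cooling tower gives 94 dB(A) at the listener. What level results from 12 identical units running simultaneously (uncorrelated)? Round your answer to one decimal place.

104.8 dB(A)

L_total = L₁ + 10·log₁₀ N for N identical incoherent sources.
L_total = 94 + 10·log₁₀(12) = 94 + 10.792 = 104.79 dB(A).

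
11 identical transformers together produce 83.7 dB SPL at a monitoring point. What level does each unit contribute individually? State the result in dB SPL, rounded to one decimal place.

Dividing the total intensity by 11 lowers the level by 10·log₁₀ 11 = 10.414 dB: L₁ = 83.7 − 10.414.

73.3 dB SPL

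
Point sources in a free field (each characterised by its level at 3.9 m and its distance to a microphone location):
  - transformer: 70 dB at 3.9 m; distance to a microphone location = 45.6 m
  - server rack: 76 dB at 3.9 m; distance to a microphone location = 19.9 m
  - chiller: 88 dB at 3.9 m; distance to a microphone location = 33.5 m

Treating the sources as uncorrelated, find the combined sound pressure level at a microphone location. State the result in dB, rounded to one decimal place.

Apply inverse-square spreading to bring every level to the receiver, then sum 10^(L/10).
transformer: 70 − 20·log₁₀(45.6/3.9) = 70 − 21.36 = 48.64 dB.
server rack: 76 − 20·log₁₀(19.9/3.9) = 76 − 14.16 = 61.84 dB.
chiller: 88 − 20·log₁₀(33.5/3.9) = 88 − 18.68 = 69.32 dB.
Σ 10^(L/10) = 1.015e+07 → L_total = 10·log₁₀(1.015e+07) = 70.07 dB.

70.1 dB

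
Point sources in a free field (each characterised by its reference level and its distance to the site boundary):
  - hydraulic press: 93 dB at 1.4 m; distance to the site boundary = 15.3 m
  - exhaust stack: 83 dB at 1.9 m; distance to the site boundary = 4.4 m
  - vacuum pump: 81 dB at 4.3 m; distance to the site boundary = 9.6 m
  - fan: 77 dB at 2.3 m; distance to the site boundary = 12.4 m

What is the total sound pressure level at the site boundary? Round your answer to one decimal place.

First find each source's level at the receiver (point-source: −20·log₁₀(r/r_ref)), then combine on an intensity basis.
hydraulic press: 93 − 20·log₁₀(15.3/1.4) = 93 − 20.77 = 72.23 dB.
exhaust stack: 83 − 20·log₁₀(4.4/1.9) = 83 − 7.29 = 75.71 dB.
vacuum pump: 81 − 20·log₁₀(9.6/4.3) = 81 − 6.98 = 74.02 dB.
fan: 77 − 20·log₁₀(12.4/2.3) = 77 − 14.63 = 62.37 dB.
Σ 10^(L/10) = 8.089e+07 → L_total = 10·log₁₀(8.089e+07) = 79.08 dB.

79.1 dB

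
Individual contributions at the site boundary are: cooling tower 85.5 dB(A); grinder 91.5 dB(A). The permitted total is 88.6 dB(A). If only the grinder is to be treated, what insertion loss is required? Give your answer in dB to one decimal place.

5.8 dB

Fixed contribution from the other source: Σ 10^(L/10) = 10^(85.5/10) = 3.548e+08 (85.50 dB(A)).
The limit corresponds to 10^(88.6/10) = 7.244e+08; subtracting the fixed part leaves 3.696e+08 for the grinder, i.e. 85.68 dB(A).
Required insertion loss = 91.5 − 85.68 = 5.82 dB.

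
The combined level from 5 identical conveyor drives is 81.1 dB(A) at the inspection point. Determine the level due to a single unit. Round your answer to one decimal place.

5 equal contributions raise the level by 10·log₁₀ 5 = 6.990 dB, so each unit alone gives 81.1 − 6.990.

74.1 dB(A)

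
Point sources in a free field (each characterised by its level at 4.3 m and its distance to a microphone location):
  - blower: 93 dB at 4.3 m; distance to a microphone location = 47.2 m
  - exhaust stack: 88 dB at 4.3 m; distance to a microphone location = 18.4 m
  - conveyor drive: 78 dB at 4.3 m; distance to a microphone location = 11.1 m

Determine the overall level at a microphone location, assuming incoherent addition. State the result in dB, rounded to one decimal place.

77.8 dB

First find each source's level at the receiver (point-source: −20·log₁₀(r/r_ref)), then combine on an intensity basis.
blower: 93 − 20·log₁₀(47.2/4.3) = 93 − 20.81 = 72.19 dB.
exhaust stack: 88 − 20·log₁₀(18.4/4.3) = 88 − 12.63 = 75.37 dB.
conveyor drive: 78 − 20·log₁₀(11.1/4.3) = 78 − 8.24 = 69.76 dB.
Σ 10^(L/10) = 6.049e+07 → L_total = 10·log₁₀(6.049e+07) = 77.82 dB.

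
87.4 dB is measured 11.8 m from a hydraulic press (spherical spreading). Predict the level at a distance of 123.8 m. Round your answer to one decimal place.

67.0 dB

Spherical spreading from a point source gives a 20·log₁₀(r₂/r₁) drop.
L₂ = 87.4 − 20·log₁₀(123.8/11.8) = 87.4 − 20.417 = 66.98 dB.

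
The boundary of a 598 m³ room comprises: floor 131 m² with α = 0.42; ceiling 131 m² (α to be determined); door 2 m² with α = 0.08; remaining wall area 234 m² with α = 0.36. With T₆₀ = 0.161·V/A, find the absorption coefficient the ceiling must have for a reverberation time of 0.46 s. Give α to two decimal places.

0.53

From T₆₀ = 0.161·V/A, the target T₆₀ = 0.46 s needs A = 0.161·598/0.46 = 209.30 m².
Absorption from the other surfaces = 131·0.42 + 2·0.08 + 234·0.36 = 139.42 m², so the ceiling must supply 69.88 m² over 131 m².
α = 69.88/131 = 0.533.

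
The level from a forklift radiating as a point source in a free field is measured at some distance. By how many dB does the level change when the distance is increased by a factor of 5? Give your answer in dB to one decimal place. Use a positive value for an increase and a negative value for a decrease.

A point source loses 6 dB per doubling of distance; generally ΔL = −20·log₁₀(r₂/r₁).
ΔL = −20·log₁₀(5) = -13.98 dB.

-14.0 dB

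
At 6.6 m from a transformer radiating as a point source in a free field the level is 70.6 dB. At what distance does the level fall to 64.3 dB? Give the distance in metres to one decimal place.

13.6 m

The 6.3 dB drop corresponds to a distance ratio of 10^(6.3/20) for a point source.
r₂ = 6.6·10^((70.6−64.3)/20) = 6.6·10^(6.3/20) = 13.63 m.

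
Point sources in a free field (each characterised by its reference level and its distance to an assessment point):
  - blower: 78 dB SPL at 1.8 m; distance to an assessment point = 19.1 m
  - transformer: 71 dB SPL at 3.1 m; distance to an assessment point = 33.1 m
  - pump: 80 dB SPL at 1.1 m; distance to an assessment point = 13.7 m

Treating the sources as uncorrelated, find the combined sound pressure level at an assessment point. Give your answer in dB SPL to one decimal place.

First find each source's level at the receiver (point-source: −20·log₁₀(r/r_ref)), then combine on an intensity basis.
blower: 78 − 20·log₁₀(19.1/1.8) = 78 − 20.52 = 57.48 dB SPL.
transformer: 71 − 20·log₁₀(33.1/3.1) = 71 − 20.57 = 50.43 dB SPL.
pump: 80 − 20·log₁₀(13.7/1.1) = 80 − 21.91 = 58.09 dB SPL.
Σ 10^(L/10) = 1.315e+06 → L_total = 10·log₁₀(1.315e+06) = 61.19 dB SPL.

61.2 dB SPL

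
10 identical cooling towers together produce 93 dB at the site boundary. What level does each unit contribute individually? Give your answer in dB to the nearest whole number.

10 equal contributions raise the level by 10·log₁₀ 10 = 10.000 dB, so each unit alone gives 93 − 10.000.

83 dB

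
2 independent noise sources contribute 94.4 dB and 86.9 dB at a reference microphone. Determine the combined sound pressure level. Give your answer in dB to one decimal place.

For uncorrelated sources the intensities add, so convert each level to linear form, sum, and take 10·log₁₀ of the total.
Σ 10^(L/10) = 10^(94.4/10) + 10^(86.9/10) = 3.244e+09.
L_total = 10·log₁₀(3.244e+09) = 95.11 dB.

95.1 dB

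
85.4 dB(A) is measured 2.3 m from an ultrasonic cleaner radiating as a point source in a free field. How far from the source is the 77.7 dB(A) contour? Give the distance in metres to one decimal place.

Point-source spreading drops the level by 20·log₁₀(r₂/r₁); inverting, r₂/r₁ = 10^(ΔL/20).
r₂ = 2.3·10^((85.4−77.7)/20) = 2.3·10^(7.7/20) = 5.58 m.

5.6 m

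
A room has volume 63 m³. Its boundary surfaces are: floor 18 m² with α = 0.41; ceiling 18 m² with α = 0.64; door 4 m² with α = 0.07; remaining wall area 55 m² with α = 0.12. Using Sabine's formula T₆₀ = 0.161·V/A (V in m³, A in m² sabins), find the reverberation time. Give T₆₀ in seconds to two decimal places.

0.39 s

A = Σ Sᵢαᵢ = 18·0.41 + 18·0.64 + 4·0.07 + 55·0.12 = 25.78 m².
T₆₀ = 0.161 × 63 / 25.78 = 0.393 s.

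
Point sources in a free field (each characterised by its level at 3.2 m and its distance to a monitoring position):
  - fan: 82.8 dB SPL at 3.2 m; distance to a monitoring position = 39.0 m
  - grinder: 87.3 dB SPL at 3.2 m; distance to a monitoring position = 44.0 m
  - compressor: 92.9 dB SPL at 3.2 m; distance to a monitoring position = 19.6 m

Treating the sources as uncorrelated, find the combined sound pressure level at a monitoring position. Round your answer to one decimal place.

77.5 dB SPL

Apply inverse-square spreading to bring every level to the receiver, then sum 10^(L/10).
fan: 82.8 − 20·log₁₀(39.0/3.2) = 82.8 − 21.72 = 61.08 dB SPL.
grinder: 87.3 − 20·log₁₀(44.0/3.2) = 87.3 − 22.77 = 64.53 dB SPL.
compressor: 92.9 − 20·log₁₀(19.6/3.2) = 92.9 − 15.74 = 77.16 dB SPL.
Σ 10^(L/10) = 5.610e+07 → L_total = 10·log₁₀(5.610e+07) = 77.49 dB SPL.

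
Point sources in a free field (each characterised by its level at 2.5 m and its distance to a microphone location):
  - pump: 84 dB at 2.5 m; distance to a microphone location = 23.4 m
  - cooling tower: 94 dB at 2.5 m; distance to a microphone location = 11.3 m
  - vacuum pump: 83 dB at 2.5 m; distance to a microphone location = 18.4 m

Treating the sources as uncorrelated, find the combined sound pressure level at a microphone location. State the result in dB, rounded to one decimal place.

81.1 dB

Propagate each source to the receiver with L = L_ref − 20·log₁₀(r/r_ref), then add intensities.
pump: 84 − 20·log₁₀(23.4/2.5) = 84 − 19.43 = 64.57 dB.
cooling tower: 94 − 20·log₁₀(11.3/2.5) = 94 − 13.10 = 80.90 dB.
vacuum pump: 83 − 20·log₁₀(18.4/2.5) = 83 − 17.34 = 65.66 dB.
Σ 10^(L/10) = 1.295e+08 → L_total = 10·log₁₀(1.295e+08) = 81.12 dB.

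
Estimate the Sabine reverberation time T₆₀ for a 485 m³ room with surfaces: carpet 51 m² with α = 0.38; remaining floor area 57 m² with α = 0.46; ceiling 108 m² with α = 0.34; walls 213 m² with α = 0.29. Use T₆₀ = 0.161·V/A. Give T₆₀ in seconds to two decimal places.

A = Σ Sᵢαᵢ = 51·0.38 + 57·0.46 + 108·0.34 + 213·0.29 = 144.09 m².
T₆₀ = 0.161 × 485 / 144.09 = 0.542 s.

0.54 s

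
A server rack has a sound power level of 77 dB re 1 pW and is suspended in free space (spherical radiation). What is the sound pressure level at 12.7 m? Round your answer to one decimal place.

Free-field spherical radiation: L_p = L_w − 10·log₁₀(4π·r²), r = 12.7 m.
4π·r² = 2027 m², 10·log₁₀ of that is 33.068 dB.
L_p = 77 − 33.068 = 43.93 dB.

43.9 dB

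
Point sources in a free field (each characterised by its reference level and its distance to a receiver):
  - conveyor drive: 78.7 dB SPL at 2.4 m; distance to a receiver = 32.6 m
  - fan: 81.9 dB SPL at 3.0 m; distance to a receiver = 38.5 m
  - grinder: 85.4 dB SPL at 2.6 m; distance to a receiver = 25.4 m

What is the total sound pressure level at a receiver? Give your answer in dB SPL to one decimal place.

67.0 dB SPL

Propagate each source to the receiver with L = L_ref − 20·log₁₀(r/r_ref), then add intensities.
conveyor drive: 78.7 − 20·log₁₀(32.6/2.4) = 78.7 − 22.66 = 56.04 dB SPL.
fan: 81.9 − 20·log₁₀(38.5/3.0) = 81.9 − 22.17 = 59.73 dB SPL.
grinder: 85.4 − 20·log₁₀(25.4/2.6) = 85.4 − 19.80 = 65.60 dB SPL.
Σ 10^(L/10) = 4.975e+06 → L_total = 10·log₁₀(4.975e+06) = 66.97 dB SPL.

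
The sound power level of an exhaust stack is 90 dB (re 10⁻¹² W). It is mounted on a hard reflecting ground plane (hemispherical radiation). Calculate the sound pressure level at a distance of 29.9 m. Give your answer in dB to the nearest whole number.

53 dB

L_p = L_w − 10·log₁₀(2π·r²) with r = 29.9 m.
2π·r² = 5617 m², 10·log₁₀ of that is 37.495 dB.
L_p = 90 − 37.495 = 52.50 dB.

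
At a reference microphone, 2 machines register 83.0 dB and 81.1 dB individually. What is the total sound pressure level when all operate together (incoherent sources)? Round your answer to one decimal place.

For uncorrelated sources the intensities add, so convert each level to linear form, sum, and take 10·log₁₀ of the total.
Σ 10^(L/10) = 10^(83.0/10) + 10^(81.1/10) = 3.284e+08.
L_total = 10·log₁₀(3.284e+08) = 85.16 dB.

85.2 dB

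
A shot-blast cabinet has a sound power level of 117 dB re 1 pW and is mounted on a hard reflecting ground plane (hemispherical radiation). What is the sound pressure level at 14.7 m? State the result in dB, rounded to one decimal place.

85.7 dB

Free-field hemispherical radiation: L_p = L_w − 10·log₁₀(2π·r²), r = 14.7 m.
2π·r² = 1358 m², 10·log₁₀ of that is 31.328 dB.
L_p = 117 − 31.328 = 85.67 dB.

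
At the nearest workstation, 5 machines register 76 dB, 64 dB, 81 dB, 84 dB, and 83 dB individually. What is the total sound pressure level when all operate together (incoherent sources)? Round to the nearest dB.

88 dB

Incoherent sources combine by intensity addition: L_total = 10·log₁₀(Σ 10^(L_i/10)).
Σ 10^(L/10) = 10^(76/10) + 10^(64/10) + 10^(81/10) + 10^(84/10) + 10^(83/10) = 6.189e+08.
L_total = 10·log₁₀(6.189e+08) = 87.92 dB.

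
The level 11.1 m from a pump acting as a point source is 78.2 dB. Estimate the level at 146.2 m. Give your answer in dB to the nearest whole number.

56 dB

For a point source, L₂ = L₁ − 20·log₁₀(r₂/r₁).
L₂ = 78.2 − 20·log₁₀(146.2/11.1) = 78.2 − 22.392 = 55.81 dB.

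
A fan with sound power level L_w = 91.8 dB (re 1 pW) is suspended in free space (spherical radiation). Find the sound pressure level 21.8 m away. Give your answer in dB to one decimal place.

54.0 dB

The power spreads over a sphere of area 4π·r², so L_p = L_w − 10·log₁₀(4π·r²).
4π·r² = 5972 m², 10·log₁₀ of that is 37.761 dB.
L_p = 91.8 − 37.761 = 54.04 dB.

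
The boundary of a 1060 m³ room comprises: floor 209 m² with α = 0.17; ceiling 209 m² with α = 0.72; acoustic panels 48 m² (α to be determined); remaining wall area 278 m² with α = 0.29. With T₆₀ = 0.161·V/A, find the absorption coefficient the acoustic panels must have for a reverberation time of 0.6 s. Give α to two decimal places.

0.37

Required total absorption A = 0.161·1060/0.6 = 284.43 m².
Absorption from the other surfaces = 209·0.17 + 209·0.72 + 278·0.29 = 266.63 m², so the acoustic panels must supply 17.80 m² over 48 m².
α = 17.80/48 = 0.371.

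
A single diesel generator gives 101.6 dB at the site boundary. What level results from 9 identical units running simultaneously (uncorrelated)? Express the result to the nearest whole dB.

111 dB

L_total = L₁ + 10·log₁₀ N for N identical incoherent sources.
L_total = 101.6 + 10·log₁₀(9) = 101.6 + 9.542 = 111.14 dB.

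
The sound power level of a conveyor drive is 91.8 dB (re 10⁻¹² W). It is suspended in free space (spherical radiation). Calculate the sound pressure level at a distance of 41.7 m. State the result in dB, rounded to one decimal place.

48.4 dB

The power spreads over a sphere of area 4π·r², so L_p = L_w − 10·log₁₀(4π·r²).
4π·r² = 2.185e+04 m², 10·log₁₀ of that is 43.395 dB.
L_p = 91.8 − 43.395 = 48.41 dB.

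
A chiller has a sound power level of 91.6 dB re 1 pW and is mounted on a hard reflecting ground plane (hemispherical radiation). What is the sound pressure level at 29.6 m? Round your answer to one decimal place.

L_p = L_w − 10·log₁₀(2π·r²) with r = 29.6 m.
2π·r² = 5505 m², 10·log₁₀ of that is 37.408 dB.
L_p = 91.6 − 37.408 = 54.19 dB.

54.2 dB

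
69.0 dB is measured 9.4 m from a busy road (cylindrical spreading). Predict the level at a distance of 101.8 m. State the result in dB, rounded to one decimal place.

58.7 dB

Line-source attenuation: ΔL = 10·log₁₀(r₂/r₁) = 10·log₁₀(101.8/9.4) = 10.346 dB.
L₂ = 69.0 − 10·log₁₀(101.8/9.4) = 69.0 − 10.346 = 58.65 dB.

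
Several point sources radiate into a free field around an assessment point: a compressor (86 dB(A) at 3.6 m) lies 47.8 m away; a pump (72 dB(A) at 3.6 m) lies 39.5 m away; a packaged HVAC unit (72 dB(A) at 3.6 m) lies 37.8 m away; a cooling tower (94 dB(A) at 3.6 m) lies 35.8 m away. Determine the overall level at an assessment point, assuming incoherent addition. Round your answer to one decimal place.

74.5 dB(A)

First find each source's level at the receiver (point-source: −20·log₁₀(r/r_ref)), then combine on an intensity basis.
compressor: 86 − 20·log₁₀(47.8/3.6) = 86 − 22.46 = 63.54 dB(A).
pump: 72 − 20·log₁₀(39.5/3.6) = 72 − 20.81 = 51.19 dB(A).
packaged HVAC unit: 72 − 20·log₁₀(37.8/3.6) = 72 − 20.42 = 51.58 dB(A).
cooling tower: 94 − 20·log₁₀(35.8/3.6) = 94 − 19.95 = 74.05 dB(A).
Σ 10^(L/10) = 2.793e+07 → L_total = 10·log₁₀(2.793e+07) = 74.46 dB(A).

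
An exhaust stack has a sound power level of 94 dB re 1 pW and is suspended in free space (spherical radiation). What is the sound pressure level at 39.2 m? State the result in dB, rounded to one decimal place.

The power spreads over a sphere of area 4π·r², so L_p = L_w − 10·log₁₀(4π·r²).
4π·r² = 1.931e+04 m², 10·log₁₀ of that is 42.858 dB.
L_p = 94 − 42.858 = 51.14 dB.

51.1 dB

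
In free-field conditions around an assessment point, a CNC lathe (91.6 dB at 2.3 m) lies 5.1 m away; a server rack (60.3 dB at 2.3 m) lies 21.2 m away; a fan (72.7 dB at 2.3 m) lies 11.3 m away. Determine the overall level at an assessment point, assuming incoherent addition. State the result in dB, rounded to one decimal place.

84.7 dB

Apply inverse-square spreading to bring every level to the receiver, then sum 10^(L/10).
CNC lathe: 91.6 − 20·log₁₀(5.1/2.3) = 91.6 − 6.92 = 84.68 dB.
server rack: 60.3 − 20·log₁₀(21.2/2.3) = 60.3 − 19.29 = 41.01 dB.
fan: 72.7 − 20·log₁₀(11.3/2.3) = 72.7 − 13.83 = 58.87 dB.
Σ 10^(L/10) = 2.948e+08 → L_total = 10·log₁₀(2.948e+08) = 84.69 dB.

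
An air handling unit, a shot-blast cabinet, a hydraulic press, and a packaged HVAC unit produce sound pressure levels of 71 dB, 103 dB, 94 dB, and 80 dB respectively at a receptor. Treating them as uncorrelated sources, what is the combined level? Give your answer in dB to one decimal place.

103.5 dB

Incoherent sources combine by intensity addition: L_total = 10·log₁₀(Σ 10^(L_i/10)).
Σ 10^(L/10) = 10^(71/10) + 10^(103/10) + 10^(94/10) + 10^(80/10) = 2.258e+10.
L_total = 10·log₁₀(2.258e+10) = 103.54 dB.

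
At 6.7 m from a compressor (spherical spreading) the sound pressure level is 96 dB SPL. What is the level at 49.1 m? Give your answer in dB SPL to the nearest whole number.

79 dB SPL

For a point source, L₂ = L₁ − 20·log₁₀(r₂/r₁).
L₂ = 96 − 20·log₁₀(49.1/6.7) = 96 − 17.300 = 78.70 dB SPL.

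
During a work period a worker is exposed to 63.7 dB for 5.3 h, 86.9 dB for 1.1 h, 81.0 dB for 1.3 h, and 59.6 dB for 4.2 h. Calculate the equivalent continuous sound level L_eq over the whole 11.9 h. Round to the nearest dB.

L_eq = 10·log₁₀[(1/T)·Σ tᵢ·10^(Lᵢ/10)] with T = 11.9 h.
Σ tᵢ·10^(Lᵢ/10) = 5.3·10^(63.7/10) + 1.1·10^(86.9/10) + 1.3·10^(81.0/10) + 4.2·10^(59.6/10) = 7.187e+08.
L_eq = 10·log₁₀(7.187e+08/11.9) = 77.81 dB.

78 dB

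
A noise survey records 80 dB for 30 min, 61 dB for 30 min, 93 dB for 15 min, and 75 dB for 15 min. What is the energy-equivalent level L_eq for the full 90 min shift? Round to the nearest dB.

86 dB

The energy average is taken in the linear domain: L_eq = 10·log₁₀[(Σ tᵢ·10^(Lᵢ/10))/T], T = 90 min.
Σ tᵢ·10^(Lᵢ/10) = 30·10^(80/10) + 30·10^(61/10) + 15·10^(93/10) + 15·10^(75/10) = 3.344e+10.
L_eq = 10·log₁₀(3.344e+10/90) = 85.70 dB.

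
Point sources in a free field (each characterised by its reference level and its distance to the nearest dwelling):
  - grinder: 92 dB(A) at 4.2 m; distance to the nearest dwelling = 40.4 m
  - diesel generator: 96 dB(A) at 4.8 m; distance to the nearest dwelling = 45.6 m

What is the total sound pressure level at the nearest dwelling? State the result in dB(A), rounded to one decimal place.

77.9 dB(A)

Apply inverse-square spreading to bring every level to the receiver, then sum 10^(L/10).
grinder: 92 − 20·log₁₀(40.4/4.2) = 92 − 19.66 = 72.34 dB(A).
diesel generator: 96 − 20·log₁₀(45.6/4.8) = 96 − 19.55 = 76.45 dB(A).
Σ 10^(L/10) = 6.124e+07 → L_total = 10·log₁₀(6.124e+07) = 77.87 dB(A).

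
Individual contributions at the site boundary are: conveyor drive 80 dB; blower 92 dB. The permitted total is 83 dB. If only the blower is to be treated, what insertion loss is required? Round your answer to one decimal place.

The untreated sources together contribute 10^(80/10) = 1.000e+08, i.e. 80.00 dB.
To meet 83 dB overall, the treated blower may contribute at most 10^(83/10) − 1.000e+08 = 9.953e+07, i.e. 79.98 dB.
So the blower must be reduced from 92 to 79.98 dB: IL = 12.02 dB.

12.0 dB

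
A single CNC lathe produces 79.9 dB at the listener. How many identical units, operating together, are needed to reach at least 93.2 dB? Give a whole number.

N identical sources give L₁ + 10·log₁₀ N, so require 10·log₁₀ N ≥ 93.2 − 79.9 = 13.3 dB.
N ≥ 10^(13.3/10) = 21.380, so N = 22.

22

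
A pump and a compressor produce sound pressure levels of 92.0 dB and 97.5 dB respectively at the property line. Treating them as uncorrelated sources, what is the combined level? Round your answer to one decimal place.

98.6 dB

For uncorrelated sources the intensities add, so convert each level to linear form, sum, and take 10·log₁₀ of the total.
Σ 10^(L/10) = 10^(92.0/10) + 10^(97.5/10) = 7.208e+09.
L_total = 10·log₁₀(7.208e+09) = 98.58 dB.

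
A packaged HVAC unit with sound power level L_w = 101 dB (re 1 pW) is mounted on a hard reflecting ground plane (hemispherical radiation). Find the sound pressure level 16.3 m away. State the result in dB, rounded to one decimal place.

Free-field hemispherical radiation: L_p = L_w − 10·log₁₀(2π·r²), r = 16.3 m.
2π·r² = 1669 m², 10·log₁₀ of that is 32.226 dB.
L_p = 101 − 32.226 = 68.77 dB.

68.8 dB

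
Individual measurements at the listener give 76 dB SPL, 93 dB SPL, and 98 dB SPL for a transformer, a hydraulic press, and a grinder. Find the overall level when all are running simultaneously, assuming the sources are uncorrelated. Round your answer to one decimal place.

99.2 dB SPL

Incoherent sources combine by intensity addition: L_total = 10·log₁₀(Σ 10^(L_i/10)).
Σ 10^(L/10) = 10^(76/10) + 10^(93/10) + 10^(98/10) = 8.345e+09.
L_total = 10·log₁₀(8.345e+09) = 99.21 dB SPL.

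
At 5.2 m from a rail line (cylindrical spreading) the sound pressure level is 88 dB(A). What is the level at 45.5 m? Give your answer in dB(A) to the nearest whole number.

79 dB(A)

For a line source, L₂ = L₁ − 10·log₁₀(r₂/r₁).
L₂ = 88 − 10·log₁₀(45.5/5.2) = 88 − 9.420 = 78.58 dB(A).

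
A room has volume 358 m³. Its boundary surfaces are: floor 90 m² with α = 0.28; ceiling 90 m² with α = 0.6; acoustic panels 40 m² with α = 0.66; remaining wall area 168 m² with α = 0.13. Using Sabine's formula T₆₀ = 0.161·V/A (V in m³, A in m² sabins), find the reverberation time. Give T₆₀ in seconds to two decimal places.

0.45 s

Summing Sᵢαᵢ: 90·0.28 + 90·0.6 + 40·0.66 + 168·0.13 = 127.44 m².
T₆₀ = 0.161·V/A = 0.161·358/127.44 = 0.452 s.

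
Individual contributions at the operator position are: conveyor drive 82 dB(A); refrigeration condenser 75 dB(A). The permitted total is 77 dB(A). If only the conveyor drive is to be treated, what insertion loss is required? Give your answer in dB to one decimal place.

The untreated sources together contribute 10^(75/10) = 3.162e+07, i.e. 75.00 dB(A).
To meet 77 dB(A) overall, the treated conveyor drive may contribute at most 10^(77/10) − 3.162e+07 = 1.850e+07, i.e. 72.67 dB(A).
Required insertion loss = 82 − 72.67 = 9.33 dB.

9.3 dB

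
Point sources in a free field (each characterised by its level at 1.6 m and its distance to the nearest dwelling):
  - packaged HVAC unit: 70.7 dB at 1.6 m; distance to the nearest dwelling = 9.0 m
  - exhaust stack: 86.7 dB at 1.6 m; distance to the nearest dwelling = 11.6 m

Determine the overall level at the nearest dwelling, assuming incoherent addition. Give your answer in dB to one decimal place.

Apply inverse-square spreading to bring every level to the receiver, then sum 10^(L/10).
packaged HVAC unit: 70.7 − 20·log₁₀(9.0/1.6) = 70.7 − 15.00 = 55.70 dB.
exhaust stack: 86.7 − 20·log₁₀(11.6/1.6) = 86.7 − 17.21 = 69.49 dB.
Σ 10^(L/10) = 9.270e+06 → L_total = 10·log₁₀(9.270e+06) = 69.67 dB.

69.7 dB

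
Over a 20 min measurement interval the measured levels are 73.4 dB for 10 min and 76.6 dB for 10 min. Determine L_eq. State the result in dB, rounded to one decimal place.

75.3 dB

The energy average is taken in the linear domain: L_eq = 10·log₁₀[(Σ tᵢ·10^(Lᵢ/10))/T], T = 20 min.
Σ tᵢ·10^(Lᵢ/10) = 10·10^(73.4/10) + 10·10^(76.6/10) = 6.759e+08.
L_eq = 10·log₁₀(6.759e+08/20) = 75.29 dB.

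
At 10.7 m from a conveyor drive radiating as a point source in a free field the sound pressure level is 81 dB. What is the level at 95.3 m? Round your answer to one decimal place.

62.0 dB

For a point source, L₂ = L₁ − 20·log₁₀(r₂/r₁).
L₂ = 81 − 20·log₁₀(95.3/10.7) = 81 − 18.994 = 62.01 dB.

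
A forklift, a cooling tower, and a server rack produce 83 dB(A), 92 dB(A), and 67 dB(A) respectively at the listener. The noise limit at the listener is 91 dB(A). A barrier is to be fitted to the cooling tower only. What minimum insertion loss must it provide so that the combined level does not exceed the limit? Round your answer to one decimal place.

1.8 dB

The untreated sources together contribute 10^(83/10) + 10^(67/10) = 2.045e+08, i.e. 83.11 dB(A).
The limit corresponds to 10^(91/10) = 1.259e+09; subtracting the fixed part leaves 1.054e+09 for the cooling tower, i.e. 90.23 dB(A).
So the cooling tower must be reduced from 92 to 90.23 dB(A): IL = 1.77 dB.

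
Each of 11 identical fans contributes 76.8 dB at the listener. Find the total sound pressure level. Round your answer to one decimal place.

With 11 equal, uncorrelated contributions the intensity is 11× that of one unit, giving a rise of 10·log₁₀ 11.
L_total = 76.8 + 10·log₁₀(11) = 76.8 + 10.414 = 87.21 dB.

87.2 dB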